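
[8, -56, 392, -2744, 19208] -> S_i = 8*-7^i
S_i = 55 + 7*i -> [55, 62, 69, 76, 83]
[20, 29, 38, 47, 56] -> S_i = 20 + 9*i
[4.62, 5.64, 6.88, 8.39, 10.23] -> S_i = 4.62*1.22^i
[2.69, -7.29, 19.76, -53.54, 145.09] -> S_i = 2.69*(-2.71)^i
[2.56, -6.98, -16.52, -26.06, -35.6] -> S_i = 2.56 + -9.54*i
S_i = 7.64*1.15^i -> [7.64, 8.79, 10.1, 11.62, 13.36]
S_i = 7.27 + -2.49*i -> [7.27, 4.78, 2.29, -0.2, -2.69]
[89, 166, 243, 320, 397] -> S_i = 89 + 77*i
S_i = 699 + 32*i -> [699, 731, 763, 795, 827]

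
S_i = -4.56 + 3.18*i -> [-4.56, -1.38, 1.8, 4.98, 8.16]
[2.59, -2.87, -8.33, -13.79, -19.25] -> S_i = 2.59 + -5.46*i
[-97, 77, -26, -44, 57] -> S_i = Random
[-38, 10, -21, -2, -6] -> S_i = Random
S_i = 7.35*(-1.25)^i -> [7.35, -9.19, 11.48, -14.36, 17.94]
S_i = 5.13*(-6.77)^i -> [5.13, -34.73, 235.12, -1591.78, 10776.36]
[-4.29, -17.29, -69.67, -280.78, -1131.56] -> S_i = -4.29*4.03^i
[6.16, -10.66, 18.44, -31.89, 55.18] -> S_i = 6.16*(-1.73)^i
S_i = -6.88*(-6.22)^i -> [-6.88, 42.79, -266.18, 1655.62, -10297.93]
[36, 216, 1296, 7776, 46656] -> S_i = 36*6^i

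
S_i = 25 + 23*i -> [25, 48, 71, 94, 117]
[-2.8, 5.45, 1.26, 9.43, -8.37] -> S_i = Random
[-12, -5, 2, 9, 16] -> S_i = -12 + 7*i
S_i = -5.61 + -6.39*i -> [-5.61, -12.0, -18.39, -24.78, -31.17]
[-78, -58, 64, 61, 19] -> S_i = Random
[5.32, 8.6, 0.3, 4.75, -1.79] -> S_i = Random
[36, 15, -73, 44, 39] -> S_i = Random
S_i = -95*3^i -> [-95, -285, -855, -2565, -7695]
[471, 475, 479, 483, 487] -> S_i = 471 + 4*i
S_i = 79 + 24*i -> [79, 103, 127, 151, 175]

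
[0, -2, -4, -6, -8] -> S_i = 0 + -2*i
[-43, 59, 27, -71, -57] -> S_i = Random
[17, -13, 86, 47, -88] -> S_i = Random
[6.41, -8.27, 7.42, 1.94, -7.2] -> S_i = Random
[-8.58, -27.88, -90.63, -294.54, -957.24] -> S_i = -8.58*3.25^i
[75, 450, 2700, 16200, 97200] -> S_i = 75*6^i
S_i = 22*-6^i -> [22, -132, 792, -4752, 28512]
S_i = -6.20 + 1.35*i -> [-6.2, -4.85, -3.5, -2.15, -0.8]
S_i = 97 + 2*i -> [97, 99, 101, 103, 105]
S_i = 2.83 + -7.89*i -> [2.83, -5.06, -12.95, -20.84, -28.73]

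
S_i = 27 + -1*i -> [27, 26, 25, 24, 23]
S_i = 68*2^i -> [68, 136, 272, 544, 1088]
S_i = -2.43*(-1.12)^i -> [-2.43, 2.72, -3.05, 3.41, -3.82]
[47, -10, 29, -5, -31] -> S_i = Random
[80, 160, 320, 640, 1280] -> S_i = 80*2^i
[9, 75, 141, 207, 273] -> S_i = 9 + 66*i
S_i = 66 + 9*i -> [66, 75, 84, 93, 102]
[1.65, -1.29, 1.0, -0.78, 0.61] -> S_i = 1.65*(-0.78)^i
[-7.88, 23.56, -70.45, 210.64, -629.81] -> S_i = -7.88*(-2.99)^i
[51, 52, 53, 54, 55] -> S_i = 51 + 1*i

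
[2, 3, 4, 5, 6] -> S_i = 2 + 1*i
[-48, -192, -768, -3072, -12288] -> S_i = -48*4^i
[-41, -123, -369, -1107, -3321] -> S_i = -41*3^i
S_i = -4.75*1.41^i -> [-4.75, -6.7, -9.44, -13.32, -18.77]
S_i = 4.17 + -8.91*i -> [4.17, -4.74, -13.65, -22.56, -31.47]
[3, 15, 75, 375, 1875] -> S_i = 3*5^i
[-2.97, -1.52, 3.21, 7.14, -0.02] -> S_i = Random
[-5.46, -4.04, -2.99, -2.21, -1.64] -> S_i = -5.46*0.74^i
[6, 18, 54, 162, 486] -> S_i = 6*3^i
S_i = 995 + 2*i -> [995, 997, 999, 1001, 1003]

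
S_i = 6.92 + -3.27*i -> [6.92, 3.65, 0.38, -2.89, -6.16]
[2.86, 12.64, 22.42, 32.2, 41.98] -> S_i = 2.86 + 9.78*i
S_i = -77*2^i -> [-77, -154, -308, -616, -1232]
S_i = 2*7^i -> [2, 14, 98, 686, 4802]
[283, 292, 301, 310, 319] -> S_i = 283 + 9*i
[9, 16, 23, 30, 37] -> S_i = 9 + 7*i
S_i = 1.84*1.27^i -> [1.84, 2.34, 2.97, 3.77, 4.79]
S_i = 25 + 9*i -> [25, 34, 43, 52, 61]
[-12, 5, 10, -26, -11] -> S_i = Random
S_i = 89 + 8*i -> [89, 97, 105, 113, 121]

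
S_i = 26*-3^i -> [26, -78, 234, -702, 2106]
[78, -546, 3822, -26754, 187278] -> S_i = 78*-7^i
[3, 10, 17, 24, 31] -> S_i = 3 + 7*i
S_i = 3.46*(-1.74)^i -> [3.46, -6.02, 10.48, -18.23, 31.72]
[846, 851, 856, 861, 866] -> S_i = 846 + 5*i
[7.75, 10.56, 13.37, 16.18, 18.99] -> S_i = 7.75 + 2.81*i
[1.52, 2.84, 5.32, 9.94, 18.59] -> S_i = 1.52*1.87^i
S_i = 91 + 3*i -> [91, 94, 97, 100, 103]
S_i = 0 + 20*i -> [0, 20, 40, 60, 80]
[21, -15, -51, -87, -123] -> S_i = 21 + -36*i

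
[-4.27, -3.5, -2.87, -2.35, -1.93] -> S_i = -4.27*0.82^i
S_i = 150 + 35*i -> [150, 185, 220, 255, 290]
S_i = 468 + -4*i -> [468, 464, 460, 456, 452]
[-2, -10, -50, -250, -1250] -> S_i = -2*5^i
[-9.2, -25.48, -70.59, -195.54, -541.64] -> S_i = -9.20*2.77^i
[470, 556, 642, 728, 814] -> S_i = 470 + 86*i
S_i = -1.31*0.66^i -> [-1.31, -0.86, -0.57, -0.38, -0.25]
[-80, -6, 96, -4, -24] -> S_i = Random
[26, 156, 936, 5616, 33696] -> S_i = 26*6^i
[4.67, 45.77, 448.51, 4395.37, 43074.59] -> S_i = 4.67*9.80^i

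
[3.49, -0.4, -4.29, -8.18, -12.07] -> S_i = 3.49 + -3.89*i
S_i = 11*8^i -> [11, 88, 704, 5632, 45056]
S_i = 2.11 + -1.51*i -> [2.11, 0.6, -0.91, -2.42, -3.93]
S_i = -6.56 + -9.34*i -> [-6.56, -15.9, -25.24, -34.58, -43.92]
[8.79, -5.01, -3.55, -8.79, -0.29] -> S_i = Random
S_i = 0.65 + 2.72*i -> [0.65, 3.37, 6.09, 8.81, 11.53]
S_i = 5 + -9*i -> [5, -4, -13, -22, -31]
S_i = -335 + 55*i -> [-335, -280, -225, -170, -115]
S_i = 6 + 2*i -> [6, 8, 10, 12, 14]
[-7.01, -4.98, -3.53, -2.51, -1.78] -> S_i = -7.01*0.71^i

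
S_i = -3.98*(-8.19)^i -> [-3.98, 32.6, -266.96, 2186.43, -17906.83]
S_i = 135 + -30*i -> [135, 105, 75, 45, 15]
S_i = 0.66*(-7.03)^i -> [0.66, -4.64, 32.62, -229.3, 1612.0]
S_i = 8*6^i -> [8, 48, 288, 1728, 10368]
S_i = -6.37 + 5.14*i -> [-6.37, -1.23, 3.91, 9.05, 14.19]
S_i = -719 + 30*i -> [-719, -689, -659, -629, -599]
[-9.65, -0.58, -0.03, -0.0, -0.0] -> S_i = -9.65*0.06^i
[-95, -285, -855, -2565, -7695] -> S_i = -95*3^i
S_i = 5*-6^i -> [5, -30, 180, -1080, 6480]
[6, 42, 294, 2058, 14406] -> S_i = 6*7^i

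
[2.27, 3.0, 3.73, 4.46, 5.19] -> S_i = 2.27 + 0.73*i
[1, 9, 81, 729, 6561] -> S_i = 1*9^i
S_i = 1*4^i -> [1, 4, 16, 64, 256]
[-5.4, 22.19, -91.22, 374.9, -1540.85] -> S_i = -5.40*(-4.11)^i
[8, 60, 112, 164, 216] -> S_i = 8 + 52*i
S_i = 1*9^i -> [1, 9, 81, 729, 6561]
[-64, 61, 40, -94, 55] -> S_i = Random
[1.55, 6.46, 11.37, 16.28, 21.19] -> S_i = 1.55 + 4.91*i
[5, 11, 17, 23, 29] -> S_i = 5 + 6*i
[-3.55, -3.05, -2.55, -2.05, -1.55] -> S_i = -3.55 + 0.50*i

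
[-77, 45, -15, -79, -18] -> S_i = Random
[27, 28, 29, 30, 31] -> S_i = 27 + 1*i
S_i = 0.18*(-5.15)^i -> [0.18, -0.93, 4.77, -24.59, 126.62]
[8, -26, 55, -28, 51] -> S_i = Random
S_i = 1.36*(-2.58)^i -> [1.36, -3.51, 9.05, -23.36, 60.26]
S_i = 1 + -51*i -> [1, -50, -101, -152, -203]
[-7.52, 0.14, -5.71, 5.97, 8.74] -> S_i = Random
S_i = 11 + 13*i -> [11, 24, 37, 50, 63]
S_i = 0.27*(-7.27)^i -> [0.27, -1.96, 14.27, -103.74, 754.23]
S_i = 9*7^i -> [9, 63, 441, 3087, 21609]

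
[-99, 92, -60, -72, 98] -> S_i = Random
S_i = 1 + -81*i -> [1, -80, -161, -242, -323]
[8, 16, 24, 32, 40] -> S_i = 8 + 8*i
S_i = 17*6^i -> [17, 102, 612, 3672, 22032]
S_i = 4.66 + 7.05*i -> [4.66, 11.71, 18.76, 25.81, 32.86]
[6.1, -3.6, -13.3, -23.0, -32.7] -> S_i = 6.10 + -9.70*i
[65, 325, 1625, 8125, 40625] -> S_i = 65*5^i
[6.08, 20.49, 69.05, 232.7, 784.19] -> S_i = 6.08*3.37^i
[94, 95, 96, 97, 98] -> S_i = 94 + 1*i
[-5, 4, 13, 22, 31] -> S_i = -5 + 9*i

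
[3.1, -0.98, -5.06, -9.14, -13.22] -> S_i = 3.10 + -4.08*i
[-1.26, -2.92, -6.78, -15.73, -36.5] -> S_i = -1.26*2.32^i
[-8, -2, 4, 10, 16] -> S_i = -8 + 6*i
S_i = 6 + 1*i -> [6, 7, 8, 9, 10]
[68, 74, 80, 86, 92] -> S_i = 68 + 6*i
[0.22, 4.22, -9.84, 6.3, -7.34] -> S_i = Random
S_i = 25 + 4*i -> [25, 29, 33, 37, 41]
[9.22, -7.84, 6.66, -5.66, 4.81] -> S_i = 9.22*(-0.85)^i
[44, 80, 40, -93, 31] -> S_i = Random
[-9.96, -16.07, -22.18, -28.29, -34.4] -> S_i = -9.96 + -6.11*i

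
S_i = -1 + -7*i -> [-1, -8, -15, -22, -29]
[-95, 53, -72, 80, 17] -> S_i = Random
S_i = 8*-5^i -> [8, -40, 200, -1000, 5000]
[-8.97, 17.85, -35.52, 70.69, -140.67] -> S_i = -8.97*(-1.99)^i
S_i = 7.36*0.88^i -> [7.36, 6.48, 5.7, 5.02, 4.41]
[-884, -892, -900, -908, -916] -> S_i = -884 + -8*i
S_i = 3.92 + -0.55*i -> [3.92, 3.37, 2.82, 2.27, 1.72]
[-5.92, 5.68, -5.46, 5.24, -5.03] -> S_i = -5.92*(-0.96)^i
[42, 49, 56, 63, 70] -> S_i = 42 + 7*i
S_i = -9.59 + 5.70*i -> [-9.59, -3.89, 1.81, 7.51, 13.21]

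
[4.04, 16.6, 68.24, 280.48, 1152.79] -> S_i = 4.04*4.11^i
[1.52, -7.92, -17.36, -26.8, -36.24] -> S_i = 1.52 + -9.44*i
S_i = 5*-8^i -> [5, -40, 320, -2560, 20480]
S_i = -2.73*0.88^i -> [-2.73, -2.4, -2.11, -1.86, -1.64]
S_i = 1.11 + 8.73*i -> [1.11, 9.84, 18.57, 27.3, 36.03]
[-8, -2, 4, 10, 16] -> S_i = -8 + 6*i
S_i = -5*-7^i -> [-5, 35, -245, 1715, -12005]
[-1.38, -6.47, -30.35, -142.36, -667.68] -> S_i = -1.38*4.69^i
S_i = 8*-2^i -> [8, -16, 32, -64, 128]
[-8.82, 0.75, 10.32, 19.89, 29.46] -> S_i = -8.82 + 9.57*i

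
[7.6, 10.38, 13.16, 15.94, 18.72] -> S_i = 7.60 + 2.78*i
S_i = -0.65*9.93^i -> [-0.65, -6.45, -64.09, -636.45, -6319.9]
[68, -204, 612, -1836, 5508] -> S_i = 68*-3^i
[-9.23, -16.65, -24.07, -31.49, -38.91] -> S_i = -9.23 + -7.42*i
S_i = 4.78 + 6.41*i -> [4.78, 11.19, 17.6, 24.01, 30.42]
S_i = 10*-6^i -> [10, -60, 360, -2160, 12960]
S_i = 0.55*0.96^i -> [0.55, 0.53, 0.51, 0.49, 0.47]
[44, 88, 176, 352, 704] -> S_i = 44*2^i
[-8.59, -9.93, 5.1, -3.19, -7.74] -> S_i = Random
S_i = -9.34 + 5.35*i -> [-9.34, -3.99, 1.36, 6.71, 12.06]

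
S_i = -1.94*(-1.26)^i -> [-1.94, 2.44, -3.08, 3.88, -4.89]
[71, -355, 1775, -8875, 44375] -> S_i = 71*-5^i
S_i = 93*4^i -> [93, 372, 1488, 5952, 23808]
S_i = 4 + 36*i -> [4, 40, 76, 112, 148]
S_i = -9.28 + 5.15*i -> [-9.28, -4.13, 1.02, 6.17, 11.32]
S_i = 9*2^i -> [9, 18, 36, 72, 144]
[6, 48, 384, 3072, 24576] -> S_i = 6*8^i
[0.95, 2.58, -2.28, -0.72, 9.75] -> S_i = Random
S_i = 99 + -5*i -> [99, 94, 89, 84, 79]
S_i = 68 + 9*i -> [68, 77, 86, 95, 104]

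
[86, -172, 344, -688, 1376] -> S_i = 86*-2^i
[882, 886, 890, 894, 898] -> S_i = 882 + 4*i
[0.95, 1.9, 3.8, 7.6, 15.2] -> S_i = 0.95*2.00^i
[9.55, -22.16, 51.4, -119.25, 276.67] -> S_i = 9.55*(-2.32)^i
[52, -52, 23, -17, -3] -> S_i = Random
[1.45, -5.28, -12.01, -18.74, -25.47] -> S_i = 1.45 + -6.73*i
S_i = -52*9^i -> [-52, -468, -4212, -37908, -341172]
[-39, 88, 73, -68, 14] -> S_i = Random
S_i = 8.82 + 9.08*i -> [8.82, 17.9, 26.98, 36.06, 45.14]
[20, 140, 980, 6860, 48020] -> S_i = 20*7^i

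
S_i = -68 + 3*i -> [-68, -65, -62, -59, -56]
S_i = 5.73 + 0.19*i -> [5.73, 5.92, 6.11, 6.3, 6.49]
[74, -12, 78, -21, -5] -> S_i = Random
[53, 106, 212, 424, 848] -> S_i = 53*2^i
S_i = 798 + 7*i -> [798, 805, 812, 819, 826]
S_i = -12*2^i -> [-12, -24, -48, -96, -192]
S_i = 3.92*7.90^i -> [3.92, 30.97, 244.65, 1932.71, 15268.43]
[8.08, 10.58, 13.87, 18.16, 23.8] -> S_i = 8.08*1.31^i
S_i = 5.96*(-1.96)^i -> [5.96, -11.68, 22.9, -44.88, 87.96]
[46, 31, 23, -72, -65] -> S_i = Random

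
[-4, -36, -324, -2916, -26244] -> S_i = -4*9^i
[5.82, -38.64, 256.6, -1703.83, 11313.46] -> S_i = 5.82*(-6.64)^i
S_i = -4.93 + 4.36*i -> [-4.93, -0.57, 3.79, 8.15, 12.51]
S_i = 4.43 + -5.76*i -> [4.43, -1.33, -7.09, -12.85, -18.61]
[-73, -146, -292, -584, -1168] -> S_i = -73*2^i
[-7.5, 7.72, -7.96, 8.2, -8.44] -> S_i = -7.50*(-1.03)^i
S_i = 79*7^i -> [79, 553, 3871, 27097, 189679]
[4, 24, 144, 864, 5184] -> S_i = 4*6^i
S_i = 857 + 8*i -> [857, 865, 873, 881, 889]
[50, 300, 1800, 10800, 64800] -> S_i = 50*6^i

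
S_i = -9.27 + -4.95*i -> [-9.27, -14.22, -19.17, -24.12, -29.07]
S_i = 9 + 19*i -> [9, 28, 47, 66, 85]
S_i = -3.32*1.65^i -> [-3.32, -5.48, -9.04, -14.91, -24.61]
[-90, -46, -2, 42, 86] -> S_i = -90 + 44*i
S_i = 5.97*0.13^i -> [5.97, 0.78, 0.1, 0.01, 0.0]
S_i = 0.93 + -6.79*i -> [0.93, -5.86, -12.65, -19.44, -26.23]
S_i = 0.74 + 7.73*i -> [0.74, 8.47, 16.2, 23.93, 31.66]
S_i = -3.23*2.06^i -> [-3.23, -6.65, -13.71, -28.24, -58.17]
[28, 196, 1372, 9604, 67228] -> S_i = 28*7^i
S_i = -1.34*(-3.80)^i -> [-1.34, 5.09, -19.35, 73.53, -279.41]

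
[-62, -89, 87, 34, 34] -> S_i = Random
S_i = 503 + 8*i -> [503, 511, 519, 527, 535]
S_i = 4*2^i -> [4, 8, 16, 32, 64]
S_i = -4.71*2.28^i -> [-4.71, -10.74, -24.48, -55.82, -127.28]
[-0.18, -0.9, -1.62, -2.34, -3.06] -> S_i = -0.18 + -0.72*i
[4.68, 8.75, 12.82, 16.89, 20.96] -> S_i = 4.68 + 4.07*i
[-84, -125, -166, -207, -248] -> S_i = -84 + -41*i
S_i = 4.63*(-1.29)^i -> [4.63, -5.97, 7.7, -9.94, 12.82]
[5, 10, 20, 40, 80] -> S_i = 5*2^i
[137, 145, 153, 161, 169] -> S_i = 137 + 8*i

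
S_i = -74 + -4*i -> [-74, -78, -82, -86, -90]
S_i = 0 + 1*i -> [0, 1, 2, 3, 4]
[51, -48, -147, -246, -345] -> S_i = 51 + -99*i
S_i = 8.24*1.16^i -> [8.24, 9.56, 11.09, 12.86, 14.92]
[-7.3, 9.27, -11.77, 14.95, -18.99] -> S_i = -7.30*(-1.27)^i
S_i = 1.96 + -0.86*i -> [1.96, 1.1, 0.24, -0.62, -1.48]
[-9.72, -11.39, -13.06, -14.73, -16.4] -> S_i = -9.72 + -1.67*i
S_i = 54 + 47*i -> [54, 101, 148, 195, 242]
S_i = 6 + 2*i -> [6, 8, 10, 12, 14]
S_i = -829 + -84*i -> [-829, -913, -997, -1081, -1165]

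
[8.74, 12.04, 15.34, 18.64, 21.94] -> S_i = 8.74 + 3.30*i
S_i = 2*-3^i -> [2, -6, 18, -54, 162]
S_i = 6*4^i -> [6, 24, 96, 384, 1536]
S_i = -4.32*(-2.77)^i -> [-4.32, 11.97, -33.15, 91.82, -254.33]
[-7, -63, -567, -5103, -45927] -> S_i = -7*9^i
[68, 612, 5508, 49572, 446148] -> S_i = 68*9^i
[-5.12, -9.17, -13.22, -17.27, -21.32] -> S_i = -5.12 + -4.05*i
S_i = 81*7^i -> [81, 567, 3969, 27783, 194481]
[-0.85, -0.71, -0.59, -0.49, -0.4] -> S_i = -0.85*0.83^i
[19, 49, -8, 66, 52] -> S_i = Random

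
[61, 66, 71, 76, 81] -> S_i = 61 + 5*i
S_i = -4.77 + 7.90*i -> [-4.77, 3.13, 11.03, 18.93, 26.83]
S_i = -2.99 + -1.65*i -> [-2.99, -4.64, -6.29, -7.94, -9.59]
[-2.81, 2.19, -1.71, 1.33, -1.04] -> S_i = -2.81*(-0.78)^i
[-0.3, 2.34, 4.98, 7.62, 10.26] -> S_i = -0.30 + 2.64*i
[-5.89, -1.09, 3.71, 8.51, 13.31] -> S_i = -5.89 + 4.80*i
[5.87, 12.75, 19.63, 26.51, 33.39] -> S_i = 5.87 + 6.88*i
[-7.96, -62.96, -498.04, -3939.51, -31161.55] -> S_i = -7.96*7.91^i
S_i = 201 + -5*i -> [201, 196, 191, 186, 181]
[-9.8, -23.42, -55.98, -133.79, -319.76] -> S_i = -9.80*2.39^i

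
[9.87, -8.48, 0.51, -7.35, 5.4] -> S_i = Random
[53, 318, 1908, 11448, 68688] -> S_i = 53*6^i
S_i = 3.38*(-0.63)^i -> [3.38, -2.13, 1.34, -0.85, 0.53]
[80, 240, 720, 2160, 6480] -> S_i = 80*3^i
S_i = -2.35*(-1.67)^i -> [-2.35, 3.92, -6.55, 10.95, -18.28]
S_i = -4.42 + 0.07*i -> [-4.42, -4.35, -4.28, -4.21, -4.14]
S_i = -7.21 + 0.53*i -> [-7.21, -6.68, -6.15, -5.62, -5.09]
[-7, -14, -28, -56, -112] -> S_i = -7*2^i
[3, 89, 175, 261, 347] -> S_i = 3 + 86*i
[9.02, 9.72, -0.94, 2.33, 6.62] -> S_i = Random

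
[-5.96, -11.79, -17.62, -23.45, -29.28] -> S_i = -5.96 + -5.83*i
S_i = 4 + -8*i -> [4, -4, -12, -20, -28]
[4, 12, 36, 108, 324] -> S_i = 4*3^i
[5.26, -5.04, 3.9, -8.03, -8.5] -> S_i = Random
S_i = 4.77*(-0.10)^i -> [4.77, -0.48, 0.05, -0.0, 0.0]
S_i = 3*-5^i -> [3, -15, 75, -375, 1875]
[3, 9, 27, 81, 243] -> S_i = 3*3^i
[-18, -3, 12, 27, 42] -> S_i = -18 + 15*i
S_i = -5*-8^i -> [-5, 40, -320, 2560, -20480]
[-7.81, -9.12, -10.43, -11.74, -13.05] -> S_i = -7.81 + -1.31*i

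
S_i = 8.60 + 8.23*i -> [8.6, 16.83, 25.06, 33.29, 41.52]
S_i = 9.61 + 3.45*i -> [9.61, 13.06, 16.51, 19.96, 23.41]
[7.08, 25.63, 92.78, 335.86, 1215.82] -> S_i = 7.08*3.62^i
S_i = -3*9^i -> [-3, -27, -243, -2187, -19683]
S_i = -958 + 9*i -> [-958, -949, -940, -931, -922]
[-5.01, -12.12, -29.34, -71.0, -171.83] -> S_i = -5.01*2.42^i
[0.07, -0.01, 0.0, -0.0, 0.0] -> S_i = 0.07*(-0.12)^i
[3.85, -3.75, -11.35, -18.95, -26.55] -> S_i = 3.85 + -7.60*i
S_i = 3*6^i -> [3, 18, 108, 648, 3888]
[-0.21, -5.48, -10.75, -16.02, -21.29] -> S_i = -0.21 + -5.27*i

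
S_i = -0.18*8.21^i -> [-0.18, -1.48, -12.13, -99.61, -817.8]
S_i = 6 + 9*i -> [6, 15, 24, 33, 42]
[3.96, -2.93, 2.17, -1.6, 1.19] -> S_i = 3.96*(-0.74)^i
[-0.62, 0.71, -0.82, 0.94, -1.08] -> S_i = -0.62*(-1.15)^i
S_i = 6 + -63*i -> [6, -57, -120, -183, -246]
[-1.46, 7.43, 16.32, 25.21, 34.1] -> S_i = -1.46 + 8.89*i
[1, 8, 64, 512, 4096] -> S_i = 1*8^i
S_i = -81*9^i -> [-81, -729, -6561, -59049, -531441]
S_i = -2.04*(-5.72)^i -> [-2.04, 11.67, -66.75, 381.78, -2183.81]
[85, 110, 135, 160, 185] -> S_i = 85 + 25*i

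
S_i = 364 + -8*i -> [364, 356, 348, 340, 332]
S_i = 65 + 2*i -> [65, 67, 69, 71, 73]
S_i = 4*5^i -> [4, 20, 100, 500, 2500]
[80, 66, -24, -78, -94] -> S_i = Random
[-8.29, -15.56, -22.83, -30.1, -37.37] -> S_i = -8.29 + -7.27*i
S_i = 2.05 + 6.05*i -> [2.05, 8.1, 14.15, 20.2, 26.25]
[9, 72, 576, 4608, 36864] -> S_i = 9*8^i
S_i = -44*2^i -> [-44, -88, -176, -352, -704]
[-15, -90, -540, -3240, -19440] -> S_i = -15*6^i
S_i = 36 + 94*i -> [36, 130, 224, 318, 412]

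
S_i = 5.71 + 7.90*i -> [5.71, 13.61, 21.51, 29.41, 37.31]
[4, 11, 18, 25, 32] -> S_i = 4 + 7*i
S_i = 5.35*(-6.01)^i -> [5.35, -32.15, 193.24, -1161.39, 6979.94]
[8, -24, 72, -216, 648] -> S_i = 8*-3^i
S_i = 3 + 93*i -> [3, 96, 189, 282, 375]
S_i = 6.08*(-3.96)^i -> [6.08, -24.08, 95.34, -377.56, 1495.15]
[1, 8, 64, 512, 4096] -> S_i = 1*8^i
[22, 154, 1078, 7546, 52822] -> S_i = 22*7^i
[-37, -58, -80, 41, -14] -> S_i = Random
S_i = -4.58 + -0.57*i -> [-4.58, -5.15, -5.72, -6.29, -6.86]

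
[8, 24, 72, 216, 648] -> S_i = 8*3^i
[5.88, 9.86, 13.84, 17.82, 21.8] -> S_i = 5.88 + 3.98*i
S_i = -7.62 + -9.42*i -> [-7.62, -17.04, -26.46, -35.88, -45.3]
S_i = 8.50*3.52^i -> [8.5, 29.92, 105.32, 370.72, 1304.94]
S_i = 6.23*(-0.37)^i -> [6.23, -2.31, 0.85, -0.32, 0.12]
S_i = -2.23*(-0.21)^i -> [-2.23, 0.47, -0.1, 0.02, -0.0]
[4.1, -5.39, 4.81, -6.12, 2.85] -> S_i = Random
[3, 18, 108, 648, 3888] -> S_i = 3*6^i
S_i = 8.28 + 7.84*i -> [8.28, 16.12, 23.96, 31.8, 39.64]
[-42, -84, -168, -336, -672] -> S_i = -42*2^i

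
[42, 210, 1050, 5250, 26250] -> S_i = 42*5^i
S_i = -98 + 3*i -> [-98, -95, -92, -89, -86]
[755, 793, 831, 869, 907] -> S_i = 755 + 38*i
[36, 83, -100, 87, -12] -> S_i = Random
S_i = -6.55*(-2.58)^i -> [-6.55, 16.9, -43.6, 112.49, -290.22]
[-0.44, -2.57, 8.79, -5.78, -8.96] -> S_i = Random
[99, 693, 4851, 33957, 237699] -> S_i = 99*7^i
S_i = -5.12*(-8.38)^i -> [-5.12, 42.91, -359.55, 3013.02, -25249.11]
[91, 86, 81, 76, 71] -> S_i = 91 + -5*i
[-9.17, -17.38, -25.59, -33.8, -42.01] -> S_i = -9.17 + -8.21*i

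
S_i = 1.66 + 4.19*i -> [1.66, 5.85, 10.04, 14.23, 18.42]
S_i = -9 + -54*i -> [-9, -63, -117, -171, -225]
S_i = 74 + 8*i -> [74, 82, 90, 98, 106]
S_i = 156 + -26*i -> [156, 130, 104, 78, 52]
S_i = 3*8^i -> [3, 24, 192, 1536, 12288]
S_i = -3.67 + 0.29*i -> [-3.67, -3.38, -3.09, -2.8, -2.51]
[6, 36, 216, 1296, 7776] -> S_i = 6*6^i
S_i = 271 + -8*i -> [271, 263, 255, 247, 239]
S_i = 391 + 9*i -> [391, 400, 409, 418, 427]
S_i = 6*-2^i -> [6, -12, 24, -48, 96]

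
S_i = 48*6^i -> [48, 288, 1728, 10368, 62208]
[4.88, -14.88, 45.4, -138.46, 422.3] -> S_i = 4.88*(-3.05)^i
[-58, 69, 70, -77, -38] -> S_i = Random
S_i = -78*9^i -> [-78, -702, -6318, -56862, -511758]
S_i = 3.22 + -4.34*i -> [3.22, -1.12, -5.46, -9.8, -14.14]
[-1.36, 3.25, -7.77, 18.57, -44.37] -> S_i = -1.36*(-2.39)^i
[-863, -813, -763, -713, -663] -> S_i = -863 + 50*i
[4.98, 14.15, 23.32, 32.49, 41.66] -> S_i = 4.98 + 9.17*i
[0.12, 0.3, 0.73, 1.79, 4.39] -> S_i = 0.12*2.46^i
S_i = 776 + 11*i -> [776, 787, 798, 809, 820]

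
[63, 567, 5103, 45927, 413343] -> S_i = 63*9^i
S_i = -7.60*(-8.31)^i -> [-7.6, 63.16, -524.83, 4361.31, -36242.46]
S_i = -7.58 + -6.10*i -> [-7.58, -13.68, -19.78, -25.88, -31.98]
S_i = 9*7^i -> [9, 63, 441, 3087, 21609]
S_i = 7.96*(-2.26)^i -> [7.96, -17.99, 40.66, -91.88, 207.66]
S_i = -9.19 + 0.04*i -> [-9.19, -9.15, -9.11, -9.07, -9.03]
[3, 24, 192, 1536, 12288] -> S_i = 3*8^i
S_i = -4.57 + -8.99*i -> [-4.57, -13.56, -22.55, -31.54, -40.53]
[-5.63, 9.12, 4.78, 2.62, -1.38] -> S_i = Random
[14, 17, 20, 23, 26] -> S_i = 14 + 3*i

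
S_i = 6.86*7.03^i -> [6.86, 48.23, 339.03, 2383.36, 16755.04]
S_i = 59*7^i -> [59, 413, 2891, 20237, 141659]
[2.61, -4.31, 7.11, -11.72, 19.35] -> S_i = 2.61*(-1.65)^i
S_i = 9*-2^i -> [9, -18, 36, -72, 144]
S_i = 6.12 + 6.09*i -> [6.12, 12.21, 18.3, 24.39, 30.48]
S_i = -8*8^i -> [-8, -64, -512, -4096, -32768]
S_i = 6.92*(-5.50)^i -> [6.92, -38.06, 209.33, -1151.32, 6332.23]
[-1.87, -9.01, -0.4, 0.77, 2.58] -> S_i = Random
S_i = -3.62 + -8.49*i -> [-3.62, -12.11, -20.6, -29.09, -37.58]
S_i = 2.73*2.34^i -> [2.73, 6.39, 14.95, 34.98, 81.85]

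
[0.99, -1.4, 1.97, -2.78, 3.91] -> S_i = 0.99*(-1.41)^i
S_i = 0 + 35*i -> [0, 35, 70, 105, 140]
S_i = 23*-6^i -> [23, -138, 828, -4968, 29808]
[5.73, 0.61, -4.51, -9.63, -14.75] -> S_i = 5.73 + -5.12*i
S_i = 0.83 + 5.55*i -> [0.83, 6.38, 11.93, 17.48, 23.03]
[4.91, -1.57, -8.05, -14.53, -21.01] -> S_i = 4.91 + -6.48*i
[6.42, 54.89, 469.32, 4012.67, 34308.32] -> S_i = 6.42*8.55^i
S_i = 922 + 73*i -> [922, 995, 1068, 1141, 1214]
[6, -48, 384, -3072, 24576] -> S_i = 6*-8^i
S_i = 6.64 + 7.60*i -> [6.64, 14.24, 21.84, 29.44, 37.04]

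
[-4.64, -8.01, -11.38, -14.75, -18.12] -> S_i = -4.64 + -3.37*i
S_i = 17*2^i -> [17, 34, 68, 136, 272]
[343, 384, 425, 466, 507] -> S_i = 343 + 41*i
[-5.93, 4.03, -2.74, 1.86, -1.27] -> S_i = -5.93*(-0.68)^i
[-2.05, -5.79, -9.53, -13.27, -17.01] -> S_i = -2.05 + -3.74*i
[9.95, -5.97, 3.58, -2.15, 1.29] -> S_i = 9.95*(-0.60)^i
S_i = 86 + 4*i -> [86, 90, 94, 98, 102]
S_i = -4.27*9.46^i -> [-4.27, -40.39, -382.13, -3614.94, -34197.35]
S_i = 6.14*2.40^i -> [6.14, 14.74, 35.37, 84.88, 203.71]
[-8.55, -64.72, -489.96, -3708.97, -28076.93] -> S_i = -8.55*7.57^i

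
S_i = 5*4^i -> [5, 20, 80, 320, 1280]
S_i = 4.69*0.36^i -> [4.69, 1.69, 0.61, 0.22, 0.08]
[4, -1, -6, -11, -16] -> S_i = 4 + -5*i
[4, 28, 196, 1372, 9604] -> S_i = 4*7^i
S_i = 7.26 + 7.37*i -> [7.26, 14.63, 22.0, 29.37, 36.74]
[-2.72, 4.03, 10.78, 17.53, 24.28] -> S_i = -2.72 + 6.75*i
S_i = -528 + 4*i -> [-528, -524, -520, -516, -512]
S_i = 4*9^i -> [4, 36, 324, 2916, 26244]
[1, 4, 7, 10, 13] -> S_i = 1 + 3*i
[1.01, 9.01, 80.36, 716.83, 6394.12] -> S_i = 1.01*8.92^i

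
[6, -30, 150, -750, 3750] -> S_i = 6*-5^i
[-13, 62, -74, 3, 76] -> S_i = Random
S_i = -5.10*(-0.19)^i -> [-5.1, 0.97, -0.18, 0.03, -0.01]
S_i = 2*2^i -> [2, 4, 8, 16, 32]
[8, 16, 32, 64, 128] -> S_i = 8*2^i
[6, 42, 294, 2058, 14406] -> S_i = 6*7^i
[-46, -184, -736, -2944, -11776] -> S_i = -46*4^i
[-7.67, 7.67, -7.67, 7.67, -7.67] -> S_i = -7.67*(-1.00)^i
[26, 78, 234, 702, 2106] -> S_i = 26*3^i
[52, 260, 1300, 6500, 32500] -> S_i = 52*5^i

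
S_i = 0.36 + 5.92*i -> [0.36, 6.28, 12.2, 18.12, 24.04]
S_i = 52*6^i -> [52, 312, 1872, 11232, 67392]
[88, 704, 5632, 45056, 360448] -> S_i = 88*8^i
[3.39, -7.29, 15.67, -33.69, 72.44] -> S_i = 3.39*(-2.15)^i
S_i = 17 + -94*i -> [17, -77, -171, -265, -359]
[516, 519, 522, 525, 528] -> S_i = 516 + 3*i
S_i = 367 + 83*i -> [367, 450, 533, 616, 699]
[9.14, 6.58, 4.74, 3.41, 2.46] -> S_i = 9.14*0.72^i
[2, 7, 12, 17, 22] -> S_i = 2 + 5*i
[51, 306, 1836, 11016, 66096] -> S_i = 51*6^i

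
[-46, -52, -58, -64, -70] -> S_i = -46 + -6*i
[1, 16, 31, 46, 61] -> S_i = 1 + 15*i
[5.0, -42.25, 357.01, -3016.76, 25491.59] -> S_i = 5.00*(-8.45)^i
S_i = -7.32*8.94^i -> [-7.32, -65.44, -585.04, -5230.26, -46758.56]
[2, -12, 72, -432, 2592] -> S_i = 2*-6^i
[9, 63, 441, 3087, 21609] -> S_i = 9*7^i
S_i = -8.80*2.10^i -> [-8.8, -18.48, -38.81, -81.5, -171.14]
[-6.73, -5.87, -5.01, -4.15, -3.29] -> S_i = -6.73 + 0.86*i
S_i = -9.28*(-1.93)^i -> [-9.28, 17.91, -34.57, 66.71, -128.76]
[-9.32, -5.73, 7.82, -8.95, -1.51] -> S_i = Random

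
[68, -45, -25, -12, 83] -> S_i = Random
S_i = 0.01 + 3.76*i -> [0.01, 3.77, 7.53, 11.29, 15.05]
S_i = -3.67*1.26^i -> [-3.67, -4.62, -5.83, -7.34, -9.25]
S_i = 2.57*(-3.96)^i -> [2.57, -10.18, 40.3, -159.59, 632.0]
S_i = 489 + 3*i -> [489, 492, 495, 498, 501]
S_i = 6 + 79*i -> [6, 85, 164, 243, 322]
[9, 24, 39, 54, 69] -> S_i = 9 + 15*i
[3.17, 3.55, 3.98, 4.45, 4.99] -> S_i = 3.17*1.12^i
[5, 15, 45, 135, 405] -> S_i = 5*3^i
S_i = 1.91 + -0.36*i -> [1.91, 1.55, 1.19, 0.83, 0.47]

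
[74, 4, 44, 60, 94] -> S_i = Random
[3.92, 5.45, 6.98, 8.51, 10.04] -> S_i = 3.92 + 1.53*i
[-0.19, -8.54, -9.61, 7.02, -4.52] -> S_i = Random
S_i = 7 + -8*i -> [7, -1, -9, -17, -25]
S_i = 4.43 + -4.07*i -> [4.43, 0.36, -3.71, -7.78, -11.85]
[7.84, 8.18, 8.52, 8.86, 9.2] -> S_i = 7.84 + 0.34*i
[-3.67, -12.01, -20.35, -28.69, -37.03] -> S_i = -3.67 + -8.34*i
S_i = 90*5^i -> [90, 450, 2250, 11250, 56250]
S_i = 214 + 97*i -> [214, 311, 408, 505, 602]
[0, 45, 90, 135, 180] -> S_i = 0 + 45*i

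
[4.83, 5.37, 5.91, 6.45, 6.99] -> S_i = 4.83 + 0.54*i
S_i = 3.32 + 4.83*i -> [3.32, 8.15, 12.98, 17.81, 22.64]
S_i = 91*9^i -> [91, 819, 7371, 66339, 597051]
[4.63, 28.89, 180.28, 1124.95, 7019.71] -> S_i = 4.63*6.24^i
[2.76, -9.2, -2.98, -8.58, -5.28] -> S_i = Random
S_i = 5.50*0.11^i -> [5.5, 0.6, 0.07, 0.01, 0.0]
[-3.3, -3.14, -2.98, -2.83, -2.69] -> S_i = -3.30*0.95^i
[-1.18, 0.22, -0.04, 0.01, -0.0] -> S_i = -1.18*(-0.19)^i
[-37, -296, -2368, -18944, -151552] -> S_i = -37*8^i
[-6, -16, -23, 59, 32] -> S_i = Random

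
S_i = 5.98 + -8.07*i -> [5.98, -2.09, -10.16, -18.23, -26.3]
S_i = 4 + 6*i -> [4, 10, 16, 22, 28]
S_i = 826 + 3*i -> [826, 829, 832, 835, 838]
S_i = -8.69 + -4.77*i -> [-8.69, -13.46, -18.23, -23.0, -27.77]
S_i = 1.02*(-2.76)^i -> [1.02, -2.82, 7.77, -21.45, 59.19]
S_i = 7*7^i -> [7, 49, 343, 2401, 16807]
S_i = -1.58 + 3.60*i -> [-1.58, 2.02, 5.62, 9.22, 12.82]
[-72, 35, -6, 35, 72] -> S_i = Random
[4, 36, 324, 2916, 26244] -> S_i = 4*9^i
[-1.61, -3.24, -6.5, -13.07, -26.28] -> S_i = -1.61*2.01^i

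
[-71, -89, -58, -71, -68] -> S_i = Random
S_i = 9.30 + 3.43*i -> [9.3, 12.73, 16.16, 19.59, 23.02]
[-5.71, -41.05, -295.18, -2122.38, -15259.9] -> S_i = -5.71*7.19^i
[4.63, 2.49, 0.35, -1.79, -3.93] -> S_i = 4.63 + -2.14*i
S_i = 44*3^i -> [44, 132, 396, 1188, 3564]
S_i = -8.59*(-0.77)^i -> [-8.59, 6.61, -5.09, 3.92, -3.02]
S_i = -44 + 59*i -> [-44, 15, 74, 133, 192]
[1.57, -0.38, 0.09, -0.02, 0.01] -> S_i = 1.57*(-0.24)^i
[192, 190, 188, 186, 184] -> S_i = 192 + -2*i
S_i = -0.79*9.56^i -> [-0.79, -7.55, -72.2, -690.24, -6598.7]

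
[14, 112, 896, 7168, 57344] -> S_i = 14*8^i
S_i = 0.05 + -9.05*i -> [0.05, -9.0, -18.05, -27.1, -36.15]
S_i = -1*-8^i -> [-1, 8, -64, 512, -4096]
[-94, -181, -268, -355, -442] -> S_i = -94 + -87*i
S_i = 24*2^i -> [24, 48, 96, 192, 384]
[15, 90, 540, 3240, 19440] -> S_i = 15*6^i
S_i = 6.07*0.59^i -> [6.07, 3.58, 2.11, 1.25, 0.74]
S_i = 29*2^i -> [29, 58, 116, 232, 464]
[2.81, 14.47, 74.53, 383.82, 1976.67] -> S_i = 2.81*5.15^i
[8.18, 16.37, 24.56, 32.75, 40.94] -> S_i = 8.18 + 8.19*i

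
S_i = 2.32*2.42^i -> [2.32, 5.61, 13.59, 32.88, 79.57]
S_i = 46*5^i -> [46, 230, 1150, 5750, 28750]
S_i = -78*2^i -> [-78, -156, -312, -624, -1248]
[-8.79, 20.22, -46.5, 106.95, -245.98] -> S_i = -8.79*(-2.30)^i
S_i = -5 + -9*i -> [-5, -14, -23, -32, -41]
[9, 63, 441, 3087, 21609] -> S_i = 9*7^i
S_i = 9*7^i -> [9, 63, 441, 3087, 21609]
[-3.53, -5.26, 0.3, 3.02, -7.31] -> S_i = Random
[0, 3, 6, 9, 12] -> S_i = 0 + 3*i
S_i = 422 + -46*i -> [422, 376, 330, 284, 238]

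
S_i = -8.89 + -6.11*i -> [-8.89, -15.0, -21.11, -27.22, -33.33]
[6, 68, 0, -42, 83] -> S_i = Random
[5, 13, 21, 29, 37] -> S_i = 5 + 8*i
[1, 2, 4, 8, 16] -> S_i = 1*2^i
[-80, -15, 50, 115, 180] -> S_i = -80 + 65*i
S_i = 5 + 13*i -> [5, 18, 31, 44, 57]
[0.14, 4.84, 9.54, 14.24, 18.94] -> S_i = 0.14 + 4.70*i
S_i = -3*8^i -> [-3, -24, -192, -1536, -12288]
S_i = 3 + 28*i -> [3, 31, 59, 87, 115]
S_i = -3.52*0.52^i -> [-3.52, -1.83, -0.95, -0.49, -0.26]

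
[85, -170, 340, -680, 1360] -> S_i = 85*-2^i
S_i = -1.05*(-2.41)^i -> [-1.05, 2.53, -6.1, 14.7, -35.42]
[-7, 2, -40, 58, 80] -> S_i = Random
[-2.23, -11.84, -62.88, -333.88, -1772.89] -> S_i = -2.23*5.31^i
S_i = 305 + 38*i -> [305, 343, 381, 419, 457]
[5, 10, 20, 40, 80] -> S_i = 5*2^i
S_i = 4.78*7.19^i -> [4.78, 34.37, 247.11, 1776.7, 12774.49]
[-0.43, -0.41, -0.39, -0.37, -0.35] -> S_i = -0.43*0.95^i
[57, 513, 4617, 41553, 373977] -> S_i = 57*9^i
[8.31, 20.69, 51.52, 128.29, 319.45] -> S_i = 8.31*2.49^i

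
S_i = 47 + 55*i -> [47, 102, 157, 212, 267]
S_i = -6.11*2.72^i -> [-6.11, -16.62, -45.2, -122.96, -334.44]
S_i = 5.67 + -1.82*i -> [5.67, 3.85, 2.03, 0.21, -1.61]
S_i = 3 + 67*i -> [3, 70, 137, 204, 271]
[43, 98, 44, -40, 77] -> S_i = Random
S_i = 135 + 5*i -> [135, 140, 145, 150, 155]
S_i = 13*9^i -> [13, 117, 1053, 9477, 85293]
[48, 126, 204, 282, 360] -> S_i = 48 + 78*i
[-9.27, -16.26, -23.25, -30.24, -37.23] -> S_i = -9.27 + -6.99*i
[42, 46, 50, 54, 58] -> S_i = 42 + 4*i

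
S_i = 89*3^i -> [89, 267, 801, 2403, 7209]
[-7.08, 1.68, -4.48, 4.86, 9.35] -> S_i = Random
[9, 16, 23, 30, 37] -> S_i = 9 + 7*i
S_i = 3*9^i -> [3, 27, 243, 2187, 19683]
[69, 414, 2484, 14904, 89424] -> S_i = 69*6^i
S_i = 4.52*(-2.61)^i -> [4.52, -11.8, 30.79, -80.36, 209.75]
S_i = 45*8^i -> [45, 360, 2880, 23040, 184320]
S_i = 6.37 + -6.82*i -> [6.37, -0.45, -7.27, -14.09, -20.91]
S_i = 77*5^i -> [77, 385, 1925, 9625, 48125]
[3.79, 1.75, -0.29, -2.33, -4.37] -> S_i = 3.79 + -2.04*i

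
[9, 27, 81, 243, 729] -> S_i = 9*3^i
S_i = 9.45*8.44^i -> [9.45, 79.76, 673.16, 5681.45, 47951.43]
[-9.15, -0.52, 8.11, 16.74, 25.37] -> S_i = -9.15 + 8.63*i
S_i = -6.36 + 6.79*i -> [-6.36, 0.43, 7.22, 14.01, 20.8]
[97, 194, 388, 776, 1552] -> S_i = 97*2^i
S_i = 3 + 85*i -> [3, 88, 173, 258, 343]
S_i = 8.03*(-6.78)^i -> [8.03, -54.44, 369.13, -2502.68, 16968.14]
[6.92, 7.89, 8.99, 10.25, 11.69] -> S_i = 6.92*1.14^i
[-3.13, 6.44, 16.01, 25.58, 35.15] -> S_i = -3.13 + 9.57*i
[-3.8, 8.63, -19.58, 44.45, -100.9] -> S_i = -3.80*(-2.27)^i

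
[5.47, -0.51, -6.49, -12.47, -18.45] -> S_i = 5.47 + -5.98*i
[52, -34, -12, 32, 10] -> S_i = Random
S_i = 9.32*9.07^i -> [9.32, 84.53, 766.71, 6954.05, 63073.23]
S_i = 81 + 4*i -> [81, 85, 89, 93, 97]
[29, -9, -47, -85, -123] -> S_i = 29 + -38*i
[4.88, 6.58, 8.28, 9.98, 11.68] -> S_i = 4.88 + 1.70*i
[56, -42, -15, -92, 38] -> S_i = Random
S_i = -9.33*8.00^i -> [-9.33, -74.64, -597.12, -4776.96, -38215.68]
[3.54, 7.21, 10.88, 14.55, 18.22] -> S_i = 3.54 + 3.67*i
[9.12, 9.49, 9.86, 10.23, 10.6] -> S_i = 9.12 + 0.37*i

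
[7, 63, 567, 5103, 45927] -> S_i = 7*9^i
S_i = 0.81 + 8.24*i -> [0.81, 9.05, 17.29, 25.53, 33.77]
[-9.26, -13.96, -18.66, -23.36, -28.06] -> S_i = -9.26 + -4.70*i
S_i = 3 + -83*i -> [3, -80, -163, -246, -329]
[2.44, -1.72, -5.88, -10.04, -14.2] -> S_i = 2.44 + -4.16*i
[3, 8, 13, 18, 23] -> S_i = 3 + 5*i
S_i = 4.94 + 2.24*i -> [4.94, 7.18, 9.42, 11.66, 13.9]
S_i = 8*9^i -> [8, 72, 648, 5832, 52488]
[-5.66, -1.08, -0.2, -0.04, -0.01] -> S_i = -5.66*0.19^i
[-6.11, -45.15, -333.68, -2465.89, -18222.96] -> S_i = -6.11*7.39^i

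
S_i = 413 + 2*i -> [413, 415, 417, 419, 421]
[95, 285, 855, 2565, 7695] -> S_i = 95*3^i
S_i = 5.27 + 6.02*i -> [5.27, 11.29, 17.31, 23.33, 29.35]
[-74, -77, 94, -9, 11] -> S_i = Random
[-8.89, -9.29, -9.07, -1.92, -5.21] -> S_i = Random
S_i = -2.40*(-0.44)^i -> [-2.4, 1.06, -0.46, 0.2, -0.09]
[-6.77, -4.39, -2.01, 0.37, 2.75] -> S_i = -6.77 + 2.38*i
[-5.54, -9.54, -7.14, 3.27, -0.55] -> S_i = Random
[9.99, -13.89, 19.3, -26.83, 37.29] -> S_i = 9.99*(-1.39)^i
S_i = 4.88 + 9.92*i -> [4.88, 14.8, 24.72, 34.64, 44.56]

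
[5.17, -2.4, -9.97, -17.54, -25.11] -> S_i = 5.17 + -7.57*i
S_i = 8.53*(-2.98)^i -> [8.53, -25.42, 75.75, -225.73, 672.69]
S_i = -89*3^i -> [-89, -267, -801, -2403, -7209]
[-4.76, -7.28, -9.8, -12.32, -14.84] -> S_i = -4.76 + -2.52*i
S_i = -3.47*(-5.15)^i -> [-3.47, 17.87, -92.03, 473.97, -2440.95]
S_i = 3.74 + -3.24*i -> [3.74, 0.5, -2.74, -5.98, -9.22]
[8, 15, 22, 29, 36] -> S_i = 8 + 7*i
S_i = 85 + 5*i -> [85, 90, 95, 100, 105]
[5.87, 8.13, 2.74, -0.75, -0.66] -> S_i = Random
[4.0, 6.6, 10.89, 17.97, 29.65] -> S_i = 4.00*1.65^i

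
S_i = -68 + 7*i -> [-68, -61, -54, -47, -40]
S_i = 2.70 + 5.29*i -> [2.7, 7.99, 13.28, 18.57, 23.86]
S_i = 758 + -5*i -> [758, 753, 748, 743, 738]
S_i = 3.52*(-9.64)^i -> [3.52, -33.93, 327.11, -3153.36, 30398.41]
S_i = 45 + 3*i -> [45, 48, 51, 54, 57]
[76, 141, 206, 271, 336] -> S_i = 76 + 65*i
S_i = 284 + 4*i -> [284, 288, 292, 296, 300]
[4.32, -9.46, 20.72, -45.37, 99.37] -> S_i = 4.32*(-2.19)^i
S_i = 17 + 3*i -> [17, 20, 23, 26, 29]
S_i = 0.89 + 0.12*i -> [0.89, 1.01, 1.13, 1.25, 1.37]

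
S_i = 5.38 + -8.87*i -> [5.38, -3.49, -12.36, -21.23, -30.1]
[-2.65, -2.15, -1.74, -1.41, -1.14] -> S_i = -2.65*0.81^i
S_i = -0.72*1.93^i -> [-0.72, -1.39, -2.68, -5.18, -9.99]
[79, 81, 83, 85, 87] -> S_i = 79 + 2*i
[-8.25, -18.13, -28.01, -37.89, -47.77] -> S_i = -8.25 + -9.88*i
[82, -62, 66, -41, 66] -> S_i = Random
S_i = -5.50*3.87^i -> [-5.5, -21.28, -82.37, -318.78, -1233.69]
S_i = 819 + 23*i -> [819, 842, 865, 888, 911]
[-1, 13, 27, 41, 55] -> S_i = -1 + 14*i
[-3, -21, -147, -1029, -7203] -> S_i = -3*7^i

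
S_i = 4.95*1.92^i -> [4.95, 9.5, 18.25, 35.04, 67.27]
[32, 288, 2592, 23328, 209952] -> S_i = 32*9^i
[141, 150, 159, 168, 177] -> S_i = 141 + 9*i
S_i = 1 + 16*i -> [1, 17, 33, 49, 65]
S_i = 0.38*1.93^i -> [0.38, 0.73, 1.42, 2.73, 5.27]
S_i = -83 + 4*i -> [-83, -79, -75, -71, -67]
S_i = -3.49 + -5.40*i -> [-3.49, -8.89, -14.29, -19.69, -25.09]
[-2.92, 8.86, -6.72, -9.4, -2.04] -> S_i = Random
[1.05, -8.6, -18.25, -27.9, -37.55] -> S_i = 1.05 + -9.65*i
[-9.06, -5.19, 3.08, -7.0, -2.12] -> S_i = Random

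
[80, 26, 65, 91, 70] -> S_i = Random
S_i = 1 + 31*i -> [1, 32, 63, 94, 125]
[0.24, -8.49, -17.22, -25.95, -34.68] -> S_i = 0.24 + -8.73*i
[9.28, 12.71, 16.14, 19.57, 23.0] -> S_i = 9.28 + 3.43*i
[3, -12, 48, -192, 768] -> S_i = 3*-4^i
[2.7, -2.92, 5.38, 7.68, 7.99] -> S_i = Random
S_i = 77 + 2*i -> [77, 79, 81, 83, 85]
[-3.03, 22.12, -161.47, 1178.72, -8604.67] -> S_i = -3.03*(-7.30)^i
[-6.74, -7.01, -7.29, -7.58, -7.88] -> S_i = -6.74*1.04^i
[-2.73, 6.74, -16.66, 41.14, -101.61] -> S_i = -2.73*(-2.47)^i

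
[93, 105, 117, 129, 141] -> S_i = 93 + 12*i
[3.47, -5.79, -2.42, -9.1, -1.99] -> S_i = Random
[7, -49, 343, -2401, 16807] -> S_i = 7*-7^i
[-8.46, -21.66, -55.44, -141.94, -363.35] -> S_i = -8.46*2.56^i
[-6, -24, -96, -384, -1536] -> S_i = -6*4^i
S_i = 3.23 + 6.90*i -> [3.23, 10.13, 17.03, 23.93, 30.83]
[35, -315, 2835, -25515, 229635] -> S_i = 35*-9^i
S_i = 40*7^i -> [40, 280, 1960, 13720, 96040]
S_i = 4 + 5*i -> [4, 9, 14, 19, 24]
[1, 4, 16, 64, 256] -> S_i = 1*4^i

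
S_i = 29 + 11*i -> [29, 40, 51, 62, 73]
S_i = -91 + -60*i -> [-91, -151, -211, -271, -331]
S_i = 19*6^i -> [19, 114, 684, 4104, 24624]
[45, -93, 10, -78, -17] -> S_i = Random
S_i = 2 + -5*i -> [2, -3, -8, -13, -18]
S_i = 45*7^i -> [45, 315, 2205, 15435, 108045]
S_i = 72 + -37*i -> [72, 35, -2, -39, -76]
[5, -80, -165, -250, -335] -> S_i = 5 + -85*i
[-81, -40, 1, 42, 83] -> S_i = -81 + 41*i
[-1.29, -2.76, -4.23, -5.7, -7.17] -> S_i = -1.29 + -1.47*i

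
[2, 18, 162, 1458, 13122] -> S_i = 2*9^i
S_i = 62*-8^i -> [62, -496, 3968, -31744, 253952]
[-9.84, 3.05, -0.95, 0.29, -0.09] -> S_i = -9.84*(-0.31)^i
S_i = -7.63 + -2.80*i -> [-7.63, -10.43, -13.23, -16.03, -18.83]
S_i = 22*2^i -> [22, 44, 88, 176, 352]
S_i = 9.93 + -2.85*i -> [9.93, 7.08, 4.23, 1.38, -1.47]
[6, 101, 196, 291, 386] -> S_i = 6 + 95*i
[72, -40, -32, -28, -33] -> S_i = Random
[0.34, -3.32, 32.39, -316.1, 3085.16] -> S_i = 0.34*(-9.76)^i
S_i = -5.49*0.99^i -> [-5.49, -5.44, -5.38, -5.33, -5.27]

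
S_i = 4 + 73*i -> [4, 77, 150, 223, 296]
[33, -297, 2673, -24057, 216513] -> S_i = 33*-9^i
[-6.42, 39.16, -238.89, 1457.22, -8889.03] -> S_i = -6.42*(-6.10)^i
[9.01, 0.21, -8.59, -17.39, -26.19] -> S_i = 9.01 + -8.80*i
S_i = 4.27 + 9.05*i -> [4.27, 13.32, 22.37, 31.42, 40.47]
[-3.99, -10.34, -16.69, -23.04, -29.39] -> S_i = -3.99 + -6.35*i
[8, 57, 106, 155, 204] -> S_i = 8 + 49*i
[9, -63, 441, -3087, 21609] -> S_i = 9*-7^i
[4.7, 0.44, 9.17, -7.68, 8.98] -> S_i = Random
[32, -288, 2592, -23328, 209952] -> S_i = 32*-9^i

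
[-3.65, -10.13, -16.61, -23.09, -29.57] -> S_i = -3.65 + -6.48*i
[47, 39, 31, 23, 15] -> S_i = 47 + -8*i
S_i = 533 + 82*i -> [533, 615, 697, 779, 861]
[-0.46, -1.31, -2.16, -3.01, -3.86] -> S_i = -0.46 + -0.85*i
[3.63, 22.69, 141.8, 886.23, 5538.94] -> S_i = 3.63*6.25^i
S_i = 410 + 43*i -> [410, 453, 496, 539, 582]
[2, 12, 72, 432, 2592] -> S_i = 2*6^i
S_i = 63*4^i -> [63, 252, 1008, 4032, 16128]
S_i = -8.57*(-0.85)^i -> [-8.57, 7.28, -6.19, 5.26, -4.47]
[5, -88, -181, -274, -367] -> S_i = 5 + -93*i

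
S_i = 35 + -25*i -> [35, 10, -15, -40, -65]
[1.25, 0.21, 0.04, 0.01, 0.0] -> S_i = 1.25*0.17^i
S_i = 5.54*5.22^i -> [5.54, 28.92, 150.96, 787.99, 4113.31]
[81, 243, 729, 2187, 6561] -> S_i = 81*3^i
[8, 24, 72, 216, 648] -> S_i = 8*3^i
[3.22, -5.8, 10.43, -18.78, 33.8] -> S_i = 3.22*(-1.80)^i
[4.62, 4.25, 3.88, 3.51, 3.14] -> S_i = 4.62 + -0.37*i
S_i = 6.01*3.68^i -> [6.01, 22.12, 81.39, 299.51, 1102.21]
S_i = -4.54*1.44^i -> [-4.54, -6.54, -9.41, -13.56, -19.52]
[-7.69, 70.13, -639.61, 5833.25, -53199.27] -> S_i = -7.69*(-9.12)^i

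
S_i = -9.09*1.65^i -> [-9.09, -15.0, -24.75, -40.83, -67.38]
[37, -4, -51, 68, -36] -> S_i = Random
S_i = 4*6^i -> [4, 24, 144, 864, 5184]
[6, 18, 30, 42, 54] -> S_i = 6 + 12*i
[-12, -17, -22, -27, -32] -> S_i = -12 + -5*i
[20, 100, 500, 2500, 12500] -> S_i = 20*5^i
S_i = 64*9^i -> [64, 576, 5184, 46656, 419904]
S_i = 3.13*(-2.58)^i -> [3.13, -8.08, 20.83, -53.75, 138.68]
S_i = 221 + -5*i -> [221, 216, 211, 206, 201]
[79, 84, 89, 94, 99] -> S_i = 79 + 5*i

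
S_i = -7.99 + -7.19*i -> [-7.99, -15.18, -22.37, -29.56, -36.75]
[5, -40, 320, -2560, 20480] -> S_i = 5*-8^i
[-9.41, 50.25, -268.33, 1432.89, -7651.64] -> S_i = -9.41*(-5.34)^i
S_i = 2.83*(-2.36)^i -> [2.83, -6.68, 15.76, -37.2, 87.79]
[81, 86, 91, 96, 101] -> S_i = 81 + 5*i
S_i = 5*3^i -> [5, 15, 45, 135, 405]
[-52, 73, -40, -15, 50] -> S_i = Random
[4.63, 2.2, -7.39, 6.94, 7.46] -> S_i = Random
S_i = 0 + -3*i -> [0, -3, -6, -9, -12]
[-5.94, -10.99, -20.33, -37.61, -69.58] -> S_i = -5.94*1.85^i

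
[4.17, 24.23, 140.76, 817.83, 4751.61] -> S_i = 4.17*5.81^i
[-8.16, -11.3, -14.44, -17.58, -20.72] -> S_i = -8.16 + -3.14*i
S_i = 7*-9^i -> [7, -63, 567, -5103, 45927]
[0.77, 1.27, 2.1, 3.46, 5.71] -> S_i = 0.77*1.65^i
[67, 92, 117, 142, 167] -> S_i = 67 + 25*i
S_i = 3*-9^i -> [3, -27, 243, -2187, 19683]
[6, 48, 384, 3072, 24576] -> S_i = 6*8^i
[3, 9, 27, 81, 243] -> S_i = 3*3^i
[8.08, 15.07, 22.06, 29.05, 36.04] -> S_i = 8.08 + 6.99*i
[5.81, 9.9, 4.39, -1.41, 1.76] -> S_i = Random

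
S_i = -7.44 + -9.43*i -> [-7.44, -16.87, -26.3, -35.73, -45.16]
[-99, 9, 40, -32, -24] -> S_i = Random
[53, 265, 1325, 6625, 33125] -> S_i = 53*5^i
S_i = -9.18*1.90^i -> [-9.18, -17.44, -33.14, -62.97, -119.63]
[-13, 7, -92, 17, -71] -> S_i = Random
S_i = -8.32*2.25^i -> [-8.32, -18.72, -42.12, -94.77, -213.23]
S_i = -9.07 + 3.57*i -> [-9.07, -5.5, -1.93, 1.64, 5.21]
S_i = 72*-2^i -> [72, -144, 288, -576, 1152]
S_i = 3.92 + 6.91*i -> [3.92, 10.83, 17.74, 24.65, 31.56]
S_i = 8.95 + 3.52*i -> [8.95, 12.47, 15.99, 19.51, 23.03]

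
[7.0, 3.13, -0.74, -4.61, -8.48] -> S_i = 7.00 + -3.87*i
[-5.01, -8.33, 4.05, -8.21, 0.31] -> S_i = Random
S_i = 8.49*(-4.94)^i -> [8.49, -41.94, 207.19, -1023.5, 5056.1]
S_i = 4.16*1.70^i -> [4.16, 7.07, 12.02, 20.44, 34.74]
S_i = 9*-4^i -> [9, -36, 144, -576, 2304]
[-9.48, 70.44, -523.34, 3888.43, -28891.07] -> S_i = -9.48*(-7.43)^i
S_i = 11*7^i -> [11, 77, 539, 3773, 26411]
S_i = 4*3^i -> [4, 12, 36, 108, 324]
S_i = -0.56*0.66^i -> [-0.56, -0.37, -0.24, -0.16, -0.11]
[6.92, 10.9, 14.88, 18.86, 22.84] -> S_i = 6.92 + 3.98*i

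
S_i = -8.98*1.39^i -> [-8.98, -12.48, -17.35, -24.12, -33.52]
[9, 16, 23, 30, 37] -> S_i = 9 + 7*i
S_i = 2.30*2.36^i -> [2.3, 5.43, 12.81, 30.23, 71.35]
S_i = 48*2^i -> [48, 96, 192, 384, 768]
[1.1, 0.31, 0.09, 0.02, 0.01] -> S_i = 1.10*0.28^i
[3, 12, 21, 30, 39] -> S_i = 3 + 9*i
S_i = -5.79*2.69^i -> [-5.79, -15.58, -41.9, -112.7, -303.17]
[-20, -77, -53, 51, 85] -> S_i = Random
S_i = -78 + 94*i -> [-78, 16, 110, 204, 298]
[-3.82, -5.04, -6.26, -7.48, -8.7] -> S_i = -3.82 + -1.22*i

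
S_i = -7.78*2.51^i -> [-7.78, -19.53, -49.01, -123.03, -308.8]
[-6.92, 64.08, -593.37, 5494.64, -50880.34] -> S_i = -6.92*(-9.26)^i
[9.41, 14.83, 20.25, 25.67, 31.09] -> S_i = 9.41 + 5.42*i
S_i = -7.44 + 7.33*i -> [-7.44, -0.11, 7.22, 14.55, 21.88]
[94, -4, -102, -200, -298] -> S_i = 94 + -98*i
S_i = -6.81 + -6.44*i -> [-6.81, -13.25, -19.69, -26.13, -32.57]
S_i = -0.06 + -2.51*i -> [-0.06, -2.57, -5.08, -7.59, -10.1]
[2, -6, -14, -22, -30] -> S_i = 2 + -8*i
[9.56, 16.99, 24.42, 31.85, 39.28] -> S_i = 9.56 + 7.43*i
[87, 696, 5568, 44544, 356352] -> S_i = 87*8^i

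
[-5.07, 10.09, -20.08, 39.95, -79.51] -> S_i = -5.07*(-1.99)^i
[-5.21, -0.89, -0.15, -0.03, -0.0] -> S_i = -5.21*0.17^i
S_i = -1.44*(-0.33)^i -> [-1.44, 0.48, -0.16, 0.05, -0.02]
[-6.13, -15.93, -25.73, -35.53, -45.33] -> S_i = -6.13 + -9.80*i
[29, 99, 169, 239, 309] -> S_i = 29 + 70*i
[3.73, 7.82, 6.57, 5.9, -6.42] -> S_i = Random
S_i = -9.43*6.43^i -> [-9.43, -60.63, -389.88, -2506.94, -16119.65]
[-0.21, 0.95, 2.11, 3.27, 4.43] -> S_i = -0.21 + 1.16*i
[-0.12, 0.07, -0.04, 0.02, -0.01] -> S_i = -0.12*(-0.56)^i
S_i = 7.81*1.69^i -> [7.81, 13.2, 22.31, 37.7, 63.71]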